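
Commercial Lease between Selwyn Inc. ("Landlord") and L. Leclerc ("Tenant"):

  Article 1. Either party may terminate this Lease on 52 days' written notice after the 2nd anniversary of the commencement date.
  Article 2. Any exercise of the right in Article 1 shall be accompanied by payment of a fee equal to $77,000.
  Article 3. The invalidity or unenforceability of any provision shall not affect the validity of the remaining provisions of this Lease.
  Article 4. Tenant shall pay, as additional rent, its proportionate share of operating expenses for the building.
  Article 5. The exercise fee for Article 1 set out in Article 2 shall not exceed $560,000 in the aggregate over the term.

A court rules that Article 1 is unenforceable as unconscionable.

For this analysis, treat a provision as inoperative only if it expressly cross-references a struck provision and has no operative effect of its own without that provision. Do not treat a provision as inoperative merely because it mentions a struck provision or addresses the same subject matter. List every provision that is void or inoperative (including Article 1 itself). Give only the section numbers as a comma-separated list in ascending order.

1, 2, 5

Article 1 is struck. Article 2 merely fixes the exercise fee for Article 1; with Article 1 gone it has nothing to operate on and falls away. Article 5 operates only by reference to Article 2, so it falls with Article 2. Under the severability clause in Article 3, the remaining provisions continue in force. That leaves Article 3 and Article 4 in effect.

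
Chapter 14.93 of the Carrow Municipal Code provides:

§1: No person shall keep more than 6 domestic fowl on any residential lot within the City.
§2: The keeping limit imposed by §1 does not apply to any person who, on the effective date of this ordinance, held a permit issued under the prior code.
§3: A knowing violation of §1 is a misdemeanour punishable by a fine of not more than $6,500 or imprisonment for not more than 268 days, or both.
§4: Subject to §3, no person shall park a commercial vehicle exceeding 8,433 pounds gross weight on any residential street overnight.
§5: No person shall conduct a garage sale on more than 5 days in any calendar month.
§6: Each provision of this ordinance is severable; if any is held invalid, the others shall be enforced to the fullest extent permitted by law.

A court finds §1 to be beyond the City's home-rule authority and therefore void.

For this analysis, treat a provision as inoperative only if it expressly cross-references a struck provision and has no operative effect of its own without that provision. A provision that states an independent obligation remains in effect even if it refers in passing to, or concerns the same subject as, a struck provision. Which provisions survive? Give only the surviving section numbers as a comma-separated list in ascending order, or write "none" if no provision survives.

4, 5, 6

§1 is struck. §2 operates only by reference to §1, so it falls with §1. §3 merely fixes the criminal penalty for violating §1; with §1 gone it has nothing to operate on and falls away. §4 mentions §3 but its own obligation stands independently of §3, so §4 is not affected. Under the severability clause in §6, the remaining provisions continue in force. §4, §5, and §6 remain in effect.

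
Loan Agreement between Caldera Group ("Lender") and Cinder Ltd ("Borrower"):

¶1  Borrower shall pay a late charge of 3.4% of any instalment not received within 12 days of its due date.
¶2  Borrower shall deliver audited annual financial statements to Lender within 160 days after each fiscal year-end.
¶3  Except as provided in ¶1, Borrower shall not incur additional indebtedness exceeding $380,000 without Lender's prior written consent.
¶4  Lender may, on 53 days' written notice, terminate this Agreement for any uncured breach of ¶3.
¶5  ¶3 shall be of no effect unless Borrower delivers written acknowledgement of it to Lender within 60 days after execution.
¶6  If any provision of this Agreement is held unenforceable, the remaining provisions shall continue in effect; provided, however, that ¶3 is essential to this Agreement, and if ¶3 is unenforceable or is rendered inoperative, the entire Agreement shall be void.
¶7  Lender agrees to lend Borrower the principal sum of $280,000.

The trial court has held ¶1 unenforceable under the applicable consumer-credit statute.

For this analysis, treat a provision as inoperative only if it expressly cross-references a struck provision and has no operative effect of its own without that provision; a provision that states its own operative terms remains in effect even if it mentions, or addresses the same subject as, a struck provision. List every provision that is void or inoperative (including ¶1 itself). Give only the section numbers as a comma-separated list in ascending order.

¶1 is struck. ¶3 mentions ¶1 but its own obligation stands independently of ¶1, so ¶3 is not affected. Nothing else in the Agreement is defined by reference to ¶1. ¶6 makes ¶3 an essential term, but ¶3 is unaffected, so the severability proviso in ¶6 preserves the remaining provisions. ¶2, ¶3, ¶4, ¶5, ¶6, and ¶7 remain in effect.

1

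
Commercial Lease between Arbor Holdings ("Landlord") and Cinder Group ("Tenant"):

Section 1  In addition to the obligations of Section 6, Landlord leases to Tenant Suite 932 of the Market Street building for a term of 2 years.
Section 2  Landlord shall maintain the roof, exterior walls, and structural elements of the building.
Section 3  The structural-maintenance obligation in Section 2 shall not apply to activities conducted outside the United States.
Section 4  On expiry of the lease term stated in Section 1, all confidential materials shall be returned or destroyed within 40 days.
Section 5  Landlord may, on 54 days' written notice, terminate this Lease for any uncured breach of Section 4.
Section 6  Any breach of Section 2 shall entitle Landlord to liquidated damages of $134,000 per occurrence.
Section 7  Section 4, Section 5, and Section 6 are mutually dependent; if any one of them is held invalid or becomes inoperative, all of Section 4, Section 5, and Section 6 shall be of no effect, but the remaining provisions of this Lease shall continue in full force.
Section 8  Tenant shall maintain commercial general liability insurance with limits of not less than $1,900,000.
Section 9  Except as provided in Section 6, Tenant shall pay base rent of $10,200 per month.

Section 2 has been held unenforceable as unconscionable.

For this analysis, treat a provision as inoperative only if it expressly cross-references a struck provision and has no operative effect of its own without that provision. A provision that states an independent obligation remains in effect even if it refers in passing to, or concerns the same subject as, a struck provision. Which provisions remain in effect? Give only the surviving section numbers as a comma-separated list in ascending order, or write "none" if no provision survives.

1, 7, 8, 9

Section 2 is struck. Section 3 does nothing except set the carve-out from the structural-maintenance obligation by reference to Section 2; with Section 2 gone it has no independent effect and is inoperative. The whole of Section 6 is the liquidated-damages amount, defined by reference to Section 2, so Section 6 cannot stand once Section 2 is removed. Section 1 mentions Section 6 but its own obligation stands independently of Section 6, so Section 1 is not affected. Although Section 9 refers to Section 6, its operative terms do not depend on Section 6, so it remains in effect. Section 7 declares Section 4, Section 5, and Section 6 mutually dependent; since one of them has fallen, all of them are of no effect. That brings down Section 4 and Section 5 as well. The remainder continues in force under Section 7. Section 1, Section 7, Section 8, and Section 9 remain in effect.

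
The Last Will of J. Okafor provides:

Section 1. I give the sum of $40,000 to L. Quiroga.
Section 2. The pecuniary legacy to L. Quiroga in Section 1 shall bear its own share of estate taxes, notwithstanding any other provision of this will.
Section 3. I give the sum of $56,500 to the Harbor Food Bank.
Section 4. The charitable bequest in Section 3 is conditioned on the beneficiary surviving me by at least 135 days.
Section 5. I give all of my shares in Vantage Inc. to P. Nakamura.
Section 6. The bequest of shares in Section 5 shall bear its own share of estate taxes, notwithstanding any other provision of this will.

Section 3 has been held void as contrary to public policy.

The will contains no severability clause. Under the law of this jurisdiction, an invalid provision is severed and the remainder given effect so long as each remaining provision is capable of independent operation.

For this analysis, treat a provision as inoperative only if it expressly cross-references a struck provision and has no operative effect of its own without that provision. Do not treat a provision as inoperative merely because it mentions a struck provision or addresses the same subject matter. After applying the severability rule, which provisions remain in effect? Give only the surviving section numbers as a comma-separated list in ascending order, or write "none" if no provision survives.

1, 2, 5, 6

Section 3 is struck. Section 4 operates only by reference to Section 3, so it falls with Section 3. Under the stated default rule, only provisions that cannot operate independently fall away; the rest are enforced. Section 1, Section 2, Section 5, and Section 6 remain in effect.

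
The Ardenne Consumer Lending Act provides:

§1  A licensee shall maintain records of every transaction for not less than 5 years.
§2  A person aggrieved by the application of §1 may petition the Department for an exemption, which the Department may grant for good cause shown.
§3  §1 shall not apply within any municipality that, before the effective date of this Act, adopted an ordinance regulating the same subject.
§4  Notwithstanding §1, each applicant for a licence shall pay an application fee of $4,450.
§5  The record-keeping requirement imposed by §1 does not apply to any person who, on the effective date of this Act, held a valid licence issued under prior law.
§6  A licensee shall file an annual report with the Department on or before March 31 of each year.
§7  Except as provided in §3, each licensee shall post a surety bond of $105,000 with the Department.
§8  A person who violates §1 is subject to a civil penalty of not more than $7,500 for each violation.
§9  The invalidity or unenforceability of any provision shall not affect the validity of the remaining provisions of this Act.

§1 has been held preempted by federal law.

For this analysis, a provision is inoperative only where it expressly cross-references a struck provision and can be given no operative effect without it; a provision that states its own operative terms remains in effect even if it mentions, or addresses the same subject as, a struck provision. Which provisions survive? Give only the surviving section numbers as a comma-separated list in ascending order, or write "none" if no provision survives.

4, 6, 7, 9

§1 is struck. The only function of §2 is the exemption procedure for §1, so it cannot stand once §1 is removed. The only function of §3 is the local-preemption carve-out from §1, so it cannot stand once §1 is removed. The only function of §5 is the grandfather exemption from §1, so it cannot stand once §1 is removed. §8 has no operative effect of its own apart from §1 and is therefore inoperative. Although §4 refers to §1, its operative terms do not depend on §1, so it remains in effect. §7 mentions §3 but its own obligation stands independently of §3, so §7 is not affected. §9 is a severability clause and preserves every provision that can still be given independent effect. That leaves §4, §6, §7, and §9 in effect.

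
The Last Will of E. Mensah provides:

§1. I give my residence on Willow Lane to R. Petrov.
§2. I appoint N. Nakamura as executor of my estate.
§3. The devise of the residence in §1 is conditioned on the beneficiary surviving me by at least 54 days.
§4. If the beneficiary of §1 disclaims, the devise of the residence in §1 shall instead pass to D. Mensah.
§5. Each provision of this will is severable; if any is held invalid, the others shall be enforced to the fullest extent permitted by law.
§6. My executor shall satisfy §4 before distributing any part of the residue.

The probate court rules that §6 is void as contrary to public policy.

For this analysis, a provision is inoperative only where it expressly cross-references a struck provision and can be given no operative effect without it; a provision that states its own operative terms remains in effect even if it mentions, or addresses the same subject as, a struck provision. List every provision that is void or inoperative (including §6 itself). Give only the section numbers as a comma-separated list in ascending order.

6

§6 is struck. No other provision's operative terms depend on §6. §5 is a severability clause and preserves every provision that can still be given independent effect. The provisions still in force are §1, §2, §3, §4, and §5.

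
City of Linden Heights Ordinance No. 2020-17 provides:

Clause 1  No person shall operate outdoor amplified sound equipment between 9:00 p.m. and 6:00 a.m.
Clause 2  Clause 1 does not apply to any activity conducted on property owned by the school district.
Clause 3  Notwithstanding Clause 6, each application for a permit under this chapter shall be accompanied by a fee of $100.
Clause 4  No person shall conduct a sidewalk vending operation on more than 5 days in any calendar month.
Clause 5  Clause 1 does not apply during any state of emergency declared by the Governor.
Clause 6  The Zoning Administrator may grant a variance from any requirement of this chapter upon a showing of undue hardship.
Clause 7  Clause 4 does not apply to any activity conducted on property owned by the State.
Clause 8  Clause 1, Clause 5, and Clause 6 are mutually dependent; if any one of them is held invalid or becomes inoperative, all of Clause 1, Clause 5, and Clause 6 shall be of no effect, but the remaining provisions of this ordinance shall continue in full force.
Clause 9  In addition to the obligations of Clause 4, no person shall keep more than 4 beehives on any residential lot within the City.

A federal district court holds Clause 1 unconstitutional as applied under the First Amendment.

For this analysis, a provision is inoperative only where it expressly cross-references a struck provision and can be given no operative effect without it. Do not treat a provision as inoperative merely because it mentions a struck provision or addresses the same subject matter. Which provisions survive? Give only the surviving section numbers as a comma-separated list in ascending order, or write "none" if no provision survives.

Clause 1 is struck. Clause 2 operates only by reference to Clause 1, so it falls with Clause 1. Clause 5 merely fixes the emergency suspension of Clause 1; with Clause 1 gone it has nothing to operate on and falls away. Although Clause 3 refers to Clause 6, its operative terms do not depend on Clause 6, so it remains in effect. Clause 8 declares Clause 1, Clause 5, and Clause 6 mutually dependent; since one of them has fallen, all of them are of no effect. That brings down Clause 6 as well. The remainder continues in force under Clause 8. Clause 3, Clause 4, Clause 7, Clause 8, and Clause 9 remain in effect.

3, 4, 7, 8, 9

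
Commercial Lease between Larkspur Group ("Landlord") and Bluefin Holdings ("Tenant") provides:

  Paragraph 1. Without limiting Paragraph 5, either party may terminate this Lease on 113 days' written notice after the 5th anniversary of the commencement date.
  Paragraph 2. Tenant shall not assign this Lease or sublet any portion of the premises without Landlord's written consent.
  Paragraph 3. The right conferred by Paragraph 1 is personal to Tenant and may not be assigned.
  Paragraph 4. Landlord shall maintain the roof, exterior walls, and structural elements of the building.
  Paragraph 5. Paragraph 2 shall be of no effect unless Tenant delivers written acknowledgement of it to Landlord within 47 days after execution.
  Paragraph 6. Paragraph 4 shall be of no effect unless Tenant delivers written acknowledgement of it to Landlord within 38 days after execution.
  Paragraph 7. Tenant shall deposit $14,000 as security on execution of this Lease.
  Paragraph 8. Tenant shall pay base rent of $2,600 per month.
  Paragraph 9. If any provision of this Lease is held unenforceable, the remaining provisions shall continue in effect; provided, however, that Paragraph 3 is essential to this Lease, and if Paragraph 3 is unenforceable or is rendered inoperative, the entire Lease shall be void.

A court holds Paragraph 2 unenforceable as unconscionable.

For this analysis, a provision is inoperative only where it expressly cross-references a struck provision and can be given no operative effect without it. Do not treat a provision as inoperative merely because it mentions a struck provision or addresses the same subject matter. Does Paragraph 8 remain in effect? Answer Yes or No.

Yes

Paragraph 2 is struck. Paragraph 5 operates only by reference to Paragraph 2, so it falls with Paragraph 2. Although Paragraph 1 refers to Paragraph 5, its operative terms do not depend on Paragraph 5, so it remains in effect. Paragraph 9 makes Paragraph 3 an essential term, but Paragraph 3 is unaffected, so the severability proviso in Paragraph 9 preserves the remaining provisions. That leaves Paragraph 1, Paragraph 3, Paragraph 4, Paragraph 6, Paragraph 7, Paragraph 8, and Paragraph 9 in effect. Paragraph 8 is among the surviving provisions, so the answer is yes.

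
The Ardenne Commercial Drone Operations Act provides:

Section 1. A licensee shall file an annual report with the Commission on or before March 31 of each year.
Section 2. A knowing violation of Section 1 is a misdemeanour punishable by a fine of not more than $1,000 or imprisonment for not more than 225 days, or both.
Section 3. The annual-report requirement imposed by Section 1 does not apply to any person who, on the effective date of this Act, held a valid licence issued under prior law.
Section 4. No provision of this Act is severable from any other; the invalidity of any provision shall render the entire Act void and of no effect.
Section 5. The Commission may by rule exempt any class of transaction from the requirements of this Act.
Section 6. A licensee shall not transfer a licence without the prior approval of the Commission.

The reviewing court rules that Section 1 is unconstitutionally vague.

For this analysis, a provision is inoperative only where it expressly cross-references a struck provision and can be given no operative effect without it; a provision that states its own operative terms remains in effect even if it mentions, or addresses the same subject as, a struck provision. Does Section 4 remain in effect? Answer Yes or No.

No

Section 1 is struck. Section 2 has no operative effect of its own apart from Section 1 and is therefore inoperative. Section 3 merely fixes the grandfather exemption from Section 1; with Section 1 gone it has nothing to operate on and falls away. Section 4 provides that the Act is not severable, so the invalidity of any one provision voids the entire Act. No provision of the Act survives. Section 4 is among the inoperative provisions, so the answer is no.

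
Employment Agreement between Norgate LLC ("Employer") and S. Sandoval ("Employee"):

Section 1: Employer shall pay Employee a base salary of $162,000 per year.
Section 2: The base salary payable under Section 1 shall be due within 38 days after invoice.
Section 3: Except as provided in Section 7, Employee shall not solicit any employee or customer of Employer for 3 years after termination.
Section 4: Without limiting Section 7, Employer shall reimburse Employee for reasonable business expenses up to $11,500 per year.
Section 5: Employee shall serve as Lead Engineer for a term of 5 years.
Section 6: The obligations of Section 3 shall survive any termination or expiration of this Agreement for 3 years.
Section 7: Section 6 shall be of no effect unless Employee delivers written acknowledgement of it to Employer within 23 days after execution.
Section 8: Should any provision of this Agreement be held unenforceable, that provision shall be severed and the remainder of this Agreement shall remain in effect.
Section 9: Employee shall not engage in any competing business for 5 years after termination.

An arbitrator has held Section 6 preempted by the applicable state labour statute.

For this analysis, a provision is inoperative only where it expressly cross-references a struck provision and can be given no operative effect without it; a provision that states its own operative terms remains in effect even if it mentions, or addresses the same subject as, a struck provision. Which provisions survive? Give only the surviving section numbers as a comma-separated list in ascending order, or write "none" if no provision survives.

1, 2, 3, 4, 5, 8, 9

Section 6 is struck. The only function of Section 7 is the acknowledgement condition for Section 6, so it cannot stand once Section 6 is removed. Section 3 mentions Section 7 but its own obligation stands independently of Section 7, so Section 3 is not affected. Although Section 4 refers to Section 7, its operative terms do not depend on Section 7, so it remains in effect. Section 8 is a severability clause and preserves every provision that can still be given independent effect. That leaves Section 1, Section 2, Section 3, Section 4, Section 5, Section 8, and Section 9 in effect.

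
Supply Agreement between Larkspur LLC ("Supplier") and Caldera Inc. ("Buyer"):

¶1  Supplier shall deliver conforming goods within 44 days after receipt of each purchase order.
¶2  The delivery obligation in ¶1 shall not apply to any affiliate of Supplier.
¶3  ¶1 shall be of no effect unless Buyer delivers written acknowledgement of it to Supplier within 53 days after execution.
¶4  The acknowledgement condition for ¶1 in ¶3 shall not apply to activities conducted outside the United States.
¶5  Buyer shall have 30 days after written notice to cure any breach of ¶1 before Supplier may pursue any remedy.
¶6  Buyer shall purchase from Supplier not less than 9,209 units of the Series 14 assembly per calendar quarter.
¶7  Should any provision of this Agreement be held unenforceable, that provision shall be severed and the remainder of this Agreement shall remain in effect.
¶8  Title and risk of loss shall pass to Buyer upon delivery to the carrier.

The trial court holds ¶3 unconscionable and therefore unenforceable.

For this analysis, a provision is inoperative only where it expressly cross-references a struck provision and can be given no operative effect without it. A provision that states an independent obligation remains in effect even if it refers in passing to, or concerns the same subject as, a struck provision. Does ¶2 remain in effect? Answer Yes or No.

¶3 is struck. The whole of ¶4 is the carve-out from the acknowledgement condition for ¶1, defined by reference to ¶3, so ¶4 cannot stand once ¶3 is removed. ¶7 is a severability clause and preserves every provision that can still be given independent effect. ¶1, ¶2, ¶5, ¶6, ¶7, and ¶8 remain in effect. ¶2 is among the surviving provisions, so the answer is yes.

Yes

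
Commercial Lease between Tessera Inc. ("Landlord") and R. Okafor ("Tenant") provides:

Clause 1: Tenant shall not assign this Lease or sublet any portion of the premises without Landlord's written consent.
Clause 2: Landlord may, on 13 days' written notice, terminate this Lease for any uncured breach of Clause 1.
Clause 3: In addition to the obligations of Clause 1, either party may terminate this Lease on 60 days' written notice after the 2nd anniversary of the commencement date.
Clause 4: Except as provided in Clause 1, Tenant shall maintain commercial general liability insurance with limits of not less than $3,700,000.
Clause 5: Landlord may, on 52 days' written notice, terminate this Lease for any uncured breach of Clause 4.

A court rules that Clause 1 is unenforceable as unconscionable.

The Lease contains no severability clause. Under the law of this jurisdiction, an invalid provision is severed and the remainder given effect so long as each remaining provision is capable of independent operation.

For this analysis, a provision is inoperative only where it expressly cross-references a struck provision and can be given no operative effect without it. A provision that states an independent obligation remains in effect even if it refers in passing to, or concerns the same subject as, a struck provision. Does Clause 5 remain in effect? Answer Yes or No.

Yes

Clause 1 is struck. The only function of Clause 2 is the termination right for breach of Clause 1, so it cannot stand once Clause 1 is removed. Although Clause 3 refers to Clause 1, its operative terms do not depend on Clause 1, so it remains in effect. Although Clause 4 refers to Clause 1, its operative terms do not depend on Clause 1, so it remains in effect. With no severability clause, the stated default rule severs what cannot stand and enforces each remaining provision that can operate on its own. Clause 3, Clause 4, and Clause 5 remain in effect. Clause 5 is among the surviving provisions, so the answer is yes.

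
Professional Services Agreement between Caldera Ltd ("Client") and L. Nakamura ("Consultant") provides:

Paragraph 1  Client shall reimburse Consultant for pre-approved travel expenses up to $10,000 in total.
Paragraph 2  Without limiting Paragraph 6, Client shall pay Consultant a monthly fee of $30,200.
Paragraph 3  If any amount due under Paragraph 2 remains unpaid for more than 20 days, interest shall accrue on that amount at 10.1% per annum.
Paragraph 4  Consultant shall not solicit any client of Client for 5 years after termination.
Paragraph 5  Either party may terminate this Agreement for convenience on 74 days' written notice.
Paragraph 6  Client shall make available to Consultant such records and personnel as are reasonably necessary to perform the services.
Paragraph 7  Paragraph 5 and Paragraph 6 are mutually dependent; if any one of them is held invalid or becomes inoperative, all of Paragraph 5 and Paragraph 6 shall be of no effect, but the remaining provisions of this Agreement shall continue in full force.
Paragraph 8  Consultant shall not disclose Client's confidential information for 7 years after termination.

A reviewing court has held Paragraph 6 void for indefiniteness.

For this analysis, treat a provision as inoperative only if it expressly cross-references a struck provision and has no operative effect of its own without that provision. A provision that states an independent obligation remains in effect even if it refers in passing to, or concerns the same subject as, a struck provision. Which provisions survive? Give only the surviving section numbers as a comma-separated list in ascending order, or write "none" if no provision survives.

Paragraph 6 is struck. Paragraph 2 mentions Paragraph 6 but its own obligation stands independently of Paragraph 6, so Paragraph 2 is not affected. No other provision's operative terms depend on Paragraph 6. Paragraph 7 declares Paragraph 5 and Paragraph 6 mutually dependent; since one of them has fallen, all of them are of no effect. That brings down Paragraph 5 as well. The remainder continues in force under Paragraph 7. The provisions still in force are Paragraph 1, Paragraph 2, Paragraph 3, Paragraph 4, Paragraph 7, and Paragraph 8.

1, 2, 3, 4, 7, 8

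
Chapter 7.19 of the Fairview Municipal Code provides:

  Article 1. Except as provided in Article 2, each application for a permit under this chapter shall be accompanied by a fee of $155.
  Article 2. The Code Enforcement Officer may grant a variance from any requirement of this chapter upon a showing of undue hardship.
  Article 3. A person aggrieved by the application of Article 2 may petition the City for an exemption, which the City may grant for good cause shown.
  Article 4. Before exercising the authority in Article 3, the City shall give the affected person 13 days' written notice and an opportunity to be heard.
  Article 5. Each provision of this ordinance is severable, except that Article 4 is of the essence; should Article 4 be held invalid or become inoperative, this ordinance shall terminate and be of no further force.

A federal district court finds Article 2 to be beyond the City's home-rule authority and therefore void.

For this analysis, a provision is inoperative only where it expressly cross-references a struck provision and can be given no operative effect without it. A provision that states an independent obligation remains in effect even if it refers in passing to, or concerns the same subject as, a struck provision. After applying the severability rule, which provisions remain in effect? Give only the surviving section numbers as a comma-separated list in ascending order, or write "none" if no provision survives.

none

Article 2 is struck. Article 3 merely fixes the exemption procedure for Article 2; with Article 2 gone it has nothing to operate on and falls away. Article 4 has no operative effect of its own apart from Article 3 and is therefore inoperative. Article 5 makes Article 4 an essential term, and Article 4 has been rendered inoperative by the cascade; under Article 5, the entire ordinance is therefore void. No provision of the ordinance survives.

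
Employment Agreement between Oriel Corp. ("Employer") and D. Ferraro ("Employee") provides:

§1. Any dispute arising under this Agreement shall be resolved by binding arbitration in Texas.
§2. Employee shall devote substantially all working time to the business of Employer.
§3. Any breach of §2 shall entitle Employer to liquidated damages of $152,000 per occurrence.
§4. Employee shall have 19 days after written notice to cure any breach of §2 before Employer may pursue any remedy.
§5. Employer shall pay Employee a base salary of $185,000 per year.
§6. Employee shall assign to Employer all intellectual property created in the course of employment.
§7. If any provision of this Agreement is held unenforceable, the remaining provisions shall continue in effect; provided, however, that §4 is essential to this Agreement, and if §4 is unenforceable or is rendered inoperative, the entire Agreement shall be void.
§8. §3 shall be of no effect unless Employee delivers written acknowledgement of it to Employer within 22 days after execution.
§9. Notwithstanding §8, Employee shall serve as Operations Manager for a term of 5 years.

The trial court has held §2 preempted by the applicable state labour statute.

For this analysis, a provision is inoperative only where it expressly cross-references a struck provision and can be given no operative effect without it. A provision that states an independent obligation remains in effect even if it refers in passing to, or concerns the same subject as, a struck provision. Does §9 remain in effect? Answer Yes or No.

No

§2 is struck. §3 does nothing except set the liquidated-damages amount by reference to §2; with §2 gone it has no independent effect and is inoperative. §4 operates only by reference to §2, so it falls with §2. §8 merely fixes the acknowledgement condition for §3; with §3 gone it has nothing to operate on and falls away. §7 makes §4 an essential term, and §4 has been rendered inoperative by the cascade; under §7, the entire Agreement is therefore void. No provision of the Agreement survives. §9 is among the inoperative provisions, so the answer is no.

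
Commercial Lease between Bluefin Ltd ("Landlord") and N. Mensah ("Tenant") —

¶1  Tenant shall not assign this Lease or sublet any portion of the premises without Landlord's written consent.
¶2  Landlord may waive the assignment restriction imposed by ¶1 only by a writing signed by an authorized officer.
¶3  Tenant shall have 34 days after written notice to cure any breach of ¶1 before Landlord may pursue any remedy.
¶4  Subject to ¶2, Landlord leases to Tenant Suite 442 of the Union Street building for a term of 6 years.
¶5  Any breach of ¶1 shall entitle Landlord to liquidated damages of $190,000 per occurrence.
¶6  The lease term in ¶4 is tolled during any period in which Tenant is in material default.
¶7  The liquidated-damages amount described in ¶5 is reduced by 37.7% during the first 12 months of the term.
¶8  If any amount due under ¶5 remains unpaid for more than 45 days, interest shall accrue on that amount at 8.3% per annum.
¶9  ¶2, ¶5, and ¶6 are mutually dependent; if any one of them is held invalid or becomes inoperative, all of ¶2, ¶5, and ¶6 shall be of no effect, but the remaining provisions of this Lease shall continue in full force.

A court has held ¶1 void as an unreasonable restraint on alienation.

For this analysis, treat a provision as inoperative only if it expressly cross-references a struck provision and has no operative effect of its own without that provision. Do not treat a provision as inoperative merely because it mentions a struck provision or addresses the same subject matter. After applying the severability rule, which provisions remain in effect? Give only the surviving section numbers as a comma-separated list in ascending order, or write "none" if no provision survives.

¶1 is struck. The only function of ¶2 is the waiver condition for ¶1, so it cannot stand once ¶1 is removed. ¶3 operates only by reference to ¶1, so it falls with ¶1. The whole of ¶5 is the liquidated-damages amount, defined by reference to ¶1, so ¶5 cannot stand once ¶1 is removed. ¶7 does nothing except set the introductory reduction to the liquidated-damages amount by reference to ¶5; with ¶5 gone it has no independent effect and is inoperative. The whole of ¶8 is the default interest on the liquidated-damages amount, defined by reference to ¶5, so ¶8 cannot stand once ¶5 is removed. ¶4 mentions ¶2 but its own obligation stands independently of ¶2, so ¶4 is not affected. ¶9 declares ¶2, ¶5, and ¶6 mutually dependent; since one of them has fallen, all of them are of no effect. That brings down ¶6 as well. The remainder continues in force under ¶9. The provisions still in force are ¶4 and ¶9.

4, 9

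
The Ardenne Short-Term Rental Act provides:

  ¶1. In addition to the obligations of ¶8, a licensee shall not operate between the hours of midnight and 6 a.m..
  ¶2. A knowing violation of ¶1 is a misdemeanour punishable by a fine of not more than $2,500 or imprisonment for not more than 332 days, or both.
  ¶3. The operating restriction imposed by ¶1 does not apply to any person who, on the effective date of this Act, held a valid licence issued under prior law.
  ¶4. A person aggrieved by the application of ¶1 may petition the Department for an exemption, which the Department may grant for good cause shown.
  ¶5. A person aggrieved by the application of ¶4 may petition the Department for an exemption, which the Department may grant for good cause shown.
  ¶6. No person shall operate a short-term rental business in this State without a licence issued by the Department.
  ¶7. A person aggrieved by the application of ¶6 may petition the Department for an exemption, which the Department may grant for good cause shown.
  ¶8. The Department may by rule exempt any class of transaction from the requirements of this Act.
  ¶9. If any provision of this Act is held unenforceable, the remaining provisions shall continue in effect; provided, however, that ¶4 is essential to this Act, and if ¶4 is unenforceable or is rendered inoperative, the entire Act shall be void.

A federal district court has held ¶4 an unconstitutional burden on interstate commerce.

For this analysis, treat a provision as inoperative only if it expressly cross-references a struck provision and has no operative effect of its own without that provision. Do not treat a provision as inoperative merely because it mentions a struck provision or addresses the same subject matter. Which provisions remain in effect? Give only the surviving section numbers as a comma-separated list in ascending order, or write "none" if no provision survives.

¶4 is struck. ¶5 has no operative effect of its own apart from ¶4 and is therefore inoperative. ¶9 makes ¶4 an essential term, and ¶4 is the provision held invalid; under ¶9, the entire Act is therefore void. No provision of the Act survives.

none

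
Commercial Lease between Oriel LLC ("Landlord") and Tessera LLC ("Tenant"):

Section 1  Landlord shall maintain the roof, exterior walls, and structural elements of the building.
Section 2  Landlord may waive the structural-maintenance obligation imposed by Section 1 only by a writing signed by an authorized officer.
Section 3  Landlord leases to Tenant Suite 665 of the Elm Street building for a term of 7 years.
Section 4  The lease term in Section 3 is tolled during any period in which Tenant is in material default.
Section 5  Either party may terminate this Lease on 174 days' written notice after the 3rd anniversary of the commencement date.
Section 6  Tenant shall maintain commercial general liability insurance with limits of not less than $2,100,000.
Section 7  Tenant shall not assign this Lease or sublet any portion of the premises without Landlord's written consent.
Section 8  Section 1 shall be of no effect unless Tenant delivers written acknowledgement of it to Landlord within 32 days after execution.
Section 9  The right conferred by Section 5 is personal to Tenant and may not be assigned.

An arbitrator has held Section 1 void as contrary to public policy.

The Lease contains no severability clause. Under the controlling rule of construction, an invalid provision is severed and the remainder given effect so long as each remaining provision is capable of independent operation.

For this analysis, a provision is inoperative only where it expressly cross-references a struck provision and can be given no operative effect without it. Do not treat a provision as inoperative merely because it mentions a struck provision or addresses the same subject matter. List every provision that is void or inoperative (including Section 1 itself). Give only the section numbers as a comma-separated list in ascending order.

1, 2, 8

Section 1 is struck. Section 2 operates only by reference to Section 1, so it falls with Section 1. Section 8 operates only by reference to Section 1, so it falls with Section 1. With no severability clause, the stated default rule severs what cannot stand and enforces each remaining provision that can operate on its own. That leaves Section 3, Section 4, Section 5, Section 6, Section 7, and Section 9 in effect.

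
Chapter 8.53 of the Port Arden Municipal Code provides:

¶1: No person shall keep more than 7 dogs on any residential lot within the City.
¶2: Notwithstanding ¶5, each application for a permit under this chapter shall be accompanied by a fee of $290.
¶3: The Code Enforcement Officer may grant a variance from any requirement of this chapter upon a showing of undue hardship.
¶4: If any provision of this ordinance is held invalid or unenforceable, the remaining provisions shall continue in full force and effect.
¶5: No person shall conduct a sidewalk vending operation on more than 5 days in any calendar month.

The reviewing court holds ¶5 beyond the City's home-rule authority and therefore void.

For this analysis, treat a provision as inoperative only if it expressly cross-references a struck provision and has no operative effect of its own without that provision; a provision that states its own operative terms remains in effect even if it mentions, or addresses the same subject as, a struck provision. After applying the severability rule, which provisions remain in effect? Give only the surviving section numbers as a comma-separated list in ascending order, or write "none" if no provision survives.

¶5 is struck. Although ¶2 refers to ¶5, its operative terms do not depend on ¶5, so it remains in effect. Nothing else in the ordinance is defined by reference to ¶5. ¶4 is a severability clause and preserves every provision that can still be given independent effect. ¶1, ¶2, ¶3, and ¶4 remain in effect.

1, 2, 3, 4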